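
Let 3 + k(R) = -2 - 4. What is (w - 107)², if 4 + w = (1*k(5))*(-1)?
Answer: 10404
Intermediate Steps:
k(R) = -9 (k(R) = -3 + (-2 - 4) = -3 - 6 = -9)
w = 5 (w = -4 + (1*(-9))*(-1) = -4 - 9*(-1) = -4 + 9 = 5)
(w - 107)² = (5 - 107)² = (-102)² = 10404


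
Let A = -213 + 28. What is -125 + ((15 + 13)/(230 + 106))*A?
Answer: -1685/12 ≈ -140.42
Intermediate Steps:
A = -185
-125 + ((15 + 13)/(230 + 106))*A = -125 + ((15 + 13)/(230 + 106))*(-185) = -125 + (28/336)*(-185) = -125 + (28*(1/336))*(-185) = -125 + (1/12)*(-185) = -125 - 185/12 = -1685/12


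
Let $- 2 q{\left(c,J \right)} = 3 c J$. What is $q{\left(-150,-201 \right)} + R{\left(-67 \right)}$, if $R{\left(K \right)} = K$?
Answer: $-45292$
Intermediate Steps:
$q{\left(c,J \right)} = - \frac{3 J c}{2}$ ($q{\left(c,J \right)} = - \frac{3 c J}{2} = - \frac{3 J c}{2}$)
$q{\left(-150,-201 \right)} + R{\left(-67 \right)} = \left(- \frac{3}{2}\right) \left(-201\right) \left(-150\right) - 67 = -45225 - 67 = -45292$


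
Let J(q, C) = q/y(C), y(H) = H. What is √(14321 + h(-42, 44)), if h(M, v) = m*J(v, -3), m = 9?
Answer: √14189 ≈ 119.12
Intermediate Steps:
J(q, C) = q/C
h(M, v) = -3*v (h(M, v) = 9*(v/(-3)) = 9*(v*(-⅓)) = 9*(-v/3) = -3*v)
√(14321 + h(-42, 44)) = √(14321 - 3*44) = √(14321 - 132) = √14189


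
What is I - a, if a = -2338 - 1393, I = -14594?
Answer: -10863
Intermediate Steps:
a = -3731
I - a = -14594 - 1*(-3731) = -14594 + 3731 = -10863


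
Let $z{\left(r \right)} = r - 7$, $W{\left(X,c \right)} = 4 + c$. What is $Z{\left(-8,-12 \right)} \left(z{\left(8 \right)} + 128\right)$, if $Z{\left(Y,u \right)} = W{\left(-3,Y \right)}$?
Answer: $-516$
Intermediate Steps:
$Z{\left(Y,u \right)} = 4 + Y$
$z{\left(r \right)} = -7 + r$ ($z{\left(r \right)} = r - 7 = -7 + r$)
$Z{\left(-8,-12 \right)} \left(z{\left(8 \right)} + 128\right) = \left(4 - 8\right) \left(\left(-7 + 8\right) + 128\right) = - 4 \left(1 + 128\right) = \left(-4\right) 129 = -516$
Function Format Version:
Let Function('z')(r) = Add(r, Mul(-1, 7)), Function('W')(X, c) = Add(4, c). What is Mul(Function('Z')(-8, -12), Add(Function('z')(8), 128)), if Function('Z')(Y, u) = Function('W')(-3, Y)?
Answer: -516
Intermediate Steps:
Function('Z')(Y, u) = Add(4, Y)
Function('z')(r) = Add(-7, r) (Function('z')(r) = Add(r, -7) = Add(-7, r))
Mul(Function('Z')(-8, -12), Add(Function('z')(8), 128)) = Mul(Add(4, -8), Add(Add(-7, 8), 128)) = Mul(-4, Add(1, 128)) = Mul(-4, 129) = -516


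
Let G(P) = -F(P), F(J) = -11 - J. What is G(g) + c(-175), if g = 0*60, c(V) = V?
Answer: -164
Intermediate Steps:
g = 0
G(P) = 11 + P (G(P) = -(-11 - P) = 11 + P)
G(g) + c(-175) = (11 + 0) - 175 = 11 - 175 = -164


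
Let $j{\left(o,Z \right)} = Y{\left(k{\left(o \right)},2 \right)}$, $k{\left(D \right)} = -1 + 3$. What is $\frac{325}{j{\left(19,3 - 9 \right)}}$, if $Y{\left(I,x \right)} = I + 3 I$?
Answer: $\frac{325}{8} \approx 40.625$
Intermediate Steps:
$k{\left(D \right)} = 2$
$Y{\left(I,x \right)} = 4 I$
$j{\left(o,Z \right)} = 8$ ($j{\left(o,Z \right)} = 4 \cdot 2 = 8$)
$\frac{325}{j{\left(19,3 - 9 \right)}} = \frac{325}{8}$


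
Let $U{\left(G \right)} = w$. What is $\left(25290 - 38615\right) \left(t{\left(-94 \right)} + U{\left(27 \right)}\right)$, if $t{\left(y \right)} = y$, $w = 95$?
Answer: $-13325$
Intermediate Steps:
$U{\left(G \right)} = 95$
$\left(25290 - 38615\right) \left(t{\left(-94 \right)} + U{\left(27 \right)}\right) = \left(25290 - 38615\right) \left(-94 + 95\right) = \left(-13325\right) 1 = -13325$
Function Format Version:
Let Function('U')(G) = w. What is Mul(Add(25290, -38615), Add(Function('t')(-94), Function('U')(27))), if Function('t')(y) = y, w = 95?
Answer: -13325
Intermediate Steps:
Function('U')(G) = 95
Mul(Add(25290, -38615), Add(Function('t')(-94), Function('U')(27))) = Mul(Add(25290, -38615), Add(-94, 95)) = Mul(-13325, 1) = -13325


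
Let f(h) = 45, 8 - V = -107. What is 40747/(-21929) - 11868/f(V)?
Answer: -87362329/328935 ≈ -265.59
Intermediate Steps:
V = 115 (V = 8 - 1*(-107) = 8 + 107 = 115)
40747/(-21929) - 11868/f(V) = 40747/(-21929) - 11868/45 = 40747*(-1/21929) - 11868*1/45 = -40747/21929 - 3956/15 = -87362329/328935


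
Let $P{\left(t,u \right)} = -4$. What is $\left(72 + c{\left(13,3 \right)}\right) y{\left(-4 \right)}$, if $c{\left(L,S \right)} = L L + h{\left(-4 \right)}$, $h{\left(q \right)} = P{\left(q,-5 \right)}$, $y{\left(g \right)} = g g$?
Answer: $3792$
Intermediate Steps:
$y{\left(g \right)} = g^{2}$
$h{\left(q \right)} = -4$
$c{\left(L,S \right)} = -4 + L^{2}$ ($c{\left(L,S \right)} = L L - 4 = L^{2} - 4 = -4 + L^{2}$)
$\left(72 + c{\left(13,3 \right)}\right) y{\left(-4 \right)} = \left(72 - \left(4 - 13^{2}\right)\right) \left(-4\right)^{2} = \left(72 + \left(-4 + 169\right)\right) 16 = \left(72 + 165\right) 16 = 237 \cdot 16 = 3792$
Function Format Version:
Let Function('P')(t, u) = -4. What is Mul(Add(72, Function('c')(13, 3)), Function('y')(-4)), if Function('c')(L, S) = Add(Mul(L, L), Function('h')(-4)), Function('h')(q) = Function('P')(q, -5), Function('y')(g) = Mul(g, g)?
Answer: 3792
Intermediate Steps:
Function('y')(g) = Pow(g, 2)
Function('h')(q) = -4
Function('c')(L, S) = Add(-4, Pow(L, 2)) (Function('c')(L, S) = Add(Mul(L, L), -4) = Add(Pow(L, 2), -4) = Add(-4, Pow(L, 2)))
Mul(Add(72, Function('c')(13, 3)), Function('y')(-4)) = Mul(Add(72, Add(-4, Pow(13, 2))), Pow(-4, 2)) = Mul(Add(72, Add(-4, 169)), 16) = Mul(Add(72, 165), 16) = Mul(237, 16) = 3792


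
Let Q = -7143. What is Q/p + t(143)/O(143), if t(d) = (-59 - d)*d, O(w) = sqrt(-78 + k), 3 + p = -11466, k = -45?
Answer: 2381/3823 + 28886*I*sqrt(123)/123 ≈ 0.62281 + 2604.6*I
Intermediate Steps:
p = -11469 (p = -3 - 11466 = -11469)
O(w) = I*sqrt(123) (O(w) = sqrt(-78 - 45) = sqrt(-123) = I*sqrt(123))
t(d) = d*(-59 - d)
Q/p + t(143)/O(143) = -7143/(-11469) + (-1*143*(59 + 143))/((I*sqrt(123))) = -7143*(-1/11469) + (-1*143*202)*(-I*sqrt(123)/123) = 2381/3823 - (-28886)*I*sqrt(123)/123 = 2381/3823 + 28886*I*sqrt(123)/123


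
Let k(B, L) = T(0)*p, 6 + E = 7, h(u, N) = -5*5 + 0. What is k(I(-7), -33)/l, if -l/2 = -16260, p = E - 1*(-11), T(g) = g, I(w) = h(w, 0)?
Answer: 0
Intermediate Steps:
h(u, N) = -25 (h(u, N) = -25 + 0 = -25)
I(w) = -25
E = 1 (E = -6 + 7 = 1)
p = 12 (p = 1 - 1*(-11) = 1 + 11 = 12)
l = 32520 (l = -2*(-16260) = 32520)
k(B, L) = 0 (k(B, L) = 0*12 = 0)
k(I(-7), -33)/l = 0/32520 = 0*(1/32520) = 0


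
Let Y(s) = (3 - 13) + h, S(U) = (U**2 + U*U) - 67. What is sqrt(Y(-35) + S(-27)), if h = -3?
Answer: sqrt(1378) ≈ 37.121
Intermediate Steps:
S(U) = -67 + 2*U**2 (S(U) = (U**2 + U**2) - 67 = 2*U**2 - 67 = -67 + 2*U**2)
Y(s) = -13 (Y(s) = (3 - 13) - 3 = -10 - 3 = -13)
sqrt(Y(-35) + S(-27)) = sqrt(-13 + (-67 + 2*(-27)**2)) = sqrt(-13 + (-67 + 2*729)) = sqrt(-13 + (-67 + 1458)) = sqrt(-13 + 1391) = sqrt(1378)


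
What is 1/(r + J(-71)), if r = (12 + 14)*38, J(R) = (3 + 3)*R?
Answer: 1/562 ≈ 0.0017794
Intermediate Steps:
J(R) = 6*R
r = 988 (r = 26*38 = 988)
1/(r + J(-71)) = 1/(988 + 6*(-71)) = 1/(988 - 426) = 1/562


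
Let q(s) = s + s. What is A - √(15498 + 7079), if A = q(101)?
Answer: 202 - √22577 ≈ 51.744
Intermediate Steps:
q(s) = 2*s
A = 202 (A = 2*101 = 202)
A - √(15498 + 7079) = 202 - √(15498 + 7079) = 202 - √22577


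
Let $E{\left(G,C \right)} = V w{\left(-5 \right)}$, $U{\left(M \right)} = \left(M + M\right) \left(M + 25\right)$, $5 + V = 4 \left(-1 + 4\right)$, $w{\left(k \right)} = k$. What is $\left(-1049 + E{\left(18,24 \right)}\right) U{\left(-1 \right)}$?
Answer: $52032$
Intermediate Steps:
$V = 7$ ($V = -5 + 4 \left(-1 + 4\right) = -5 + 4 \cdot 3 = -5 + 12 = 7$)
$U{\left(M \right)} = 2 M \left(25 + M\right)$
$E{\left(G,C \right)} = -35$ ($E{\left(G,C \right)} = 7 \left(-5\right) = -35$)
$\left(-1049 + E{\left(18,24 \right)}\right) U{\left(-1 \right)} = \left(-1049 - 35\right) 2 \left(-1\right) \left(25 - 1\right) = - 1084 \cdot 2 \left(-1\right) 24 = \left(-1084\right) \left(-48\right) = 52032$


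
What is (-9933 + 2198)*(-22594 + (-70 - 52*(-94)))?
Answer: 137497360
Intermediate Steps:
(-9933 + 2198)*(-22594 + (-70 - 52*(-94))) = -7735*(-22594 + (-70 + 4888)) = -7735*(-22594 + 4818) = -7735*(-17776) = 137497360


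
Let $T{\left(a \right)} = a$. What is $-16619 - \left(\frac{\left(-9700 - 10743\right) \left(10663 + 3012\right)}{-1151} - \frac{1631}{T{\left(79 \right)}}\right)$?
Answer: $- \frac{23594355745}{90929} \approx -2.5948 \cdot 10^{5}$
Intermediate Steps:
$-16619 - \left(\frac{\left(-9700 - 10743\right) \left(10663 + 3012\right)}{-1151} - \frac{1631}{T{\left(79 \right)}}\right) = -16619 - \left(\frac{\left(-9700 - 10743\right) \left(10663 + 3012\right)}{-1151} - \frac{1631}{79}\right) = -16619 - \left(\left(-20443\right) 13675 \left(- \frac{1}{1151}\right) - \frac{1631}{79}\right) = -16619 - \left(\left(-279558025\right) \left(- \frac{1}{1151}\right) - \frac{1631}{79}\right) = -16619 - \left(\frac{279558025}{1151} - \frac{1631}{79}\right) = -16619 - \frac{22083206694}{90929} = - \frac{23594355745}{90929}$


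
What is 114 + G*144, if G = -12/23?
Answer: 894/23 ≈ 38.870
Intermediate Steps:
G = -12/23 (G = -12*1/23 = -12/23 ≈ -0.52174)
114 + G*144 = 114 - 12/23*144 = 114 - 1728/23 = 894/23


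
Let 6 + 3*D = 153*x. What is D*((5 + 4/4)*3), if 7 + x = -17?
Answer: -22068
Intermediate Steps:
x = -24 (x = -7 - 17 = -24)
D = -1226 (D = -2 + (153*(-24))/3 = -2 + (⅓)*(-3672) = -2 - 1224 = -1226)
D*((5 + 4/4)*3) = -1226*(5 + 4/4)*3 = -1226*(5 + 4*(¼))*3 = -1226*(5 + 1)*3 = -7356*3 = -1226*18 = -22068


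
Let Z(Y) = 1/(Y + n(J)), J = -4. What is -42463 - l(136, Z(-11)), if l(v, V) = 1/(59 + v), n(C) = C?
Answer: -8280286/195 ≈ -42463.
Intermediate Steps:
Z(Y) = 1/(-4 + Y) (Z(Y) = 1/(Y - 4) = 1/(-4 + Y))
-42463 - l(136, Z(-11)) = -42463 - 1/(59 + 136) = -42463 - 1/195 = -8280286/195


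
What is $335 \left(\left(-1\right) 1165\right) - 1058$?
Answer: $-391333$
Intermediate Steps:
$335 \left(\left(-1\right) 1165\right) - 1058 = 335 \left(-1165\right) - 1058 = -390275 - 1058 = -391333$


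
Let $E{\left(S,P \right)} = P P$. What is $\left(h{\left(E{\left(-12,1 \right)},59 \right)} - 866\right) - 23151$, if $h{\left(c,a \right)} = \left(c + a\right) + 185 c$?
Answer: $-23772$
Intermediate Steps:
$E{\left(S,P \right)} = P^{2}$
$h{\left(c,a \right)} = a + 186 c$ ($h{\left(c,a \right)} = \left(a + c\right) + 185 c = a + 186 c$)
$\left(h{\left(E{\left(-12,1 \right)},59 \right)} - 866\right) - 23151 = \left(\left(59 + 186 \cdot 1^{2}\right) - 866\right) - 23151 = \left(\left(59 + 186 \cdot 1\right) - 866\right) - 23151 = \left(\left(59 + 186\right) - 866\right) - 23151 = \left(245 - 866\right) - 23151 = -621 - 23151 = -23772$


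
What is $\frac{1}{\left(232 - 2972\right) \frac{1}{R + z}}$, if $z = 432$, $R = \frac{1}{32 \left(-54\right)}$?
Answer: $- \frac{149299}{946944} \approx -0.15766$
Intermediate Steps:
$R = - \frac{1}{1728}$ ($R = \frac{1}{-1728} = - \frac{1}{1728} \approx -0.0005787$)
$\frac{1}{\left(232 - 2972\right) \frac{1}{R + z}} = \frac{1}{\left(232 - 2972\right) \frac{1}{- \frac{1}{1728} + 432}} = \frac{1}{\left(-2740\right) \frac{1}{\frac{746495}{1728}}} = \frac{1}{\left(-2740\right) \frac{1728}{746495}} = \frac{1}{- \frac{946944}{149299}} = - \frac{149299}{946944}$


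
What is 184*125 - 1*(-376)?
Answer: 23376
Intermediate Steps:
184*125 - 1*(-376) = 23000 + 376 = 23376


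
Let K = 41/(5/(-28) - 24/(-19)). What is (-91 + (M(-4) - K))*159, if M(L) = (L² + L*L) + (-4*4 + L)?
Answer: -10715805/577 ≈ -18572.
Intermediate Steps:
K = 21812/577 (K = 41/(5*(-1/28) - 24*(-1/19)) = 41/(-5/28 + 24/19) = 41/(577/532) = 41*(532/577) = 21812/577 ≈ 37.802)
M(L) = -16 + L + 2*L² (M(L) = (L² + L²) + (-16 + L) = 2*L² + (-16 + L) = -16 + L + 2*L²)
(-91 + (M(-4) - K))*159 = (-91 + ((-16 - 4 + 2*(-4)²) - 1*21812/577))*159 = (-91 + ((-16 - 4 + 2*16) - 21812/577))*159 = (-91 + ((-16 - 4 + 32) - 21812/577))*159 = (-91 + (12 - 21812/577))*159 = (-91 - 14888/577)*159 = -67395/577*159 = -10715805/577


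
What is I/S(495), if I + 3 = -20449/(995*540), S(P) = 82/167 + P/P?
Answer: -272602283/133787700 ≈ -2.0376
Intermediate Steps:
S(P) = 249/167 (S(P) = 82*(1/167) + 1 = 82/167 + 1 = 249/167)
I = -1632349/537300 (I = -3 - 20449/(995*540) = -3 - 20449/537300 = -1632349/537300 ≈ -3.0381)
I/S(495) = -1632349/(537300*249/167) = -1632349/537300*167/249 = -272602283/133787700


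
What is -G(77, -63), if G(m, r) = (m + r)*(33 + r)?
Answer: 420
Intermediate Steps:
G(m, r) = (33 + r)*(m + r)
-G(77, -63) = -((-63)² + 33*77 + 33*(-63) + 77*(-63)) = -(3969 + 2541 - 2079 - 4851) = -1*(-420) = 420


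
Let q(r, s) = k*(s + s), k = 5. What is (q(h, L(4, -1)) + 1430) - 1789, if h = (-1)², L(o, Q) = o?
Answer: -319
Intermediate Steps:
h = 1
q(r, s) = 10*s (q(r, s) = 5*(s + s) = 5*(2*s) = 10*s)
(q(h, L(4, -1)) + 1430) - 1789 = (10*4 + 1430) - 1789 = (40 + 1430) - 1789 = 1470 - 1789 = -319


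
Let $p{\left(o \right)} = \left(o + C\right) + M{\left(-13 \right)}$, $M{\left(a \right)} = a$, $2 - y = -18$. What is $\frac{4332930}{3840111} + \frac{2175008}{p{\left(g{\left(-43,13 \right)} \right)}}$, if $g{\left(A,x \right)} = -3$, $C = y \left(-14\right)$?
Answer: $- \frac{9404267566}{1280037} \approx -7346.9$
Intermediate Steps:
$y = 20$ ($y = 2 - -18 = 2 + 18 = 20$)
$C = -280$ ($C = 20 \left(-14\right) = -280$)
$p{\left(o \right)} = -293 + o$ ($p{\left(o \right)} = \left(o - 280\right) - 13 = \left(-280 + o\right) - 13 = -293 + o$)
$\frac{4332930}{3840111} + \frac{2175008}{p{\left(g{\left(-43,13 \right)} \right)}} = \frac{4332930}{3840111} + \frac{2175008}{-293 - 3} = 4332930 \cdot \frac{1}{3840111} + \frac{2175008}{-296} = \frac{1444310}{1280037} + 2175008 \left(- \frac{1}{296}\right) = \frac{1444310}{1280037} - 7348 = - \frac{9404267566}{1280037}$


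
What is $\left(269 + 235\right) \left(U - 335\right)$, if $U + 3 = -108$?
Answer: $-224784$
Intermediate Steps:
$U = -111$ ($U = -3 - 108 = -111$)
$\left(269 + 235\right) \left(U - 335\right) = \left(269 + 235\right) \left(-111 - 335\right) = 504 \left(-446\right) = -224784$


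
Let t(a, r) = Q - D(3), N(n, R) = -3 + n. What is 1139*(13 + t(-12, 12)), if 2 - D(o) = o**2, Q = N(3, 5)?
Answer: 22780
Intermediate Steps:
Q = 0 (Q = -3 + 3 = 0)
D(o) = 2 - o**2
t(a, r) = 7 (t(a, r) = 0 - (2 - 1*3**2) = 0 - (2 - 1*9) = 0 - (2 - 9) = 0 - 1*(-7) = 0 + 7 = 7)
1139*(13 + t(-12, 12)) = 1139*(13 + 7) = 1139*20 = 22780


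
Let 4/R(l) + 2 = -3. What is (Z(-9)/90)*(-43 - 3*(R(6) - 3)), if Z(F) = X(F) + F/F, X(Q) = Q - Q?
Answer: -79/225 ≈ -0.35111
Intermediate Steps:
R(l) = -⅘ (R(l) = 4/(-2 - 3) = 4/(-5) = 4*(-⅕) = -⅘)
X(Q) = 0
Z(F) = 1 (Z(F) = 0 + F/F = 0 + 1 = 1)
(Z(-9)/90)*(-43 - 3*(R(6) - 3)) = (1/90)*(-43 - 3*(-⅘ - 3)) = (1*(1/90))*(-43 - 3*(-19/5)) = (-43 + 57/5)/90 = (1/90)*(-158/5) = -79/225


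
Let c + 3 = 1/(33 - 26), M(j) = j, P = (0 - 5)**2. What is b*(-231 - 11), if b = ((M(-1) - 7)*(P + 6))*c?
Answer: -1200320/7 ≈ -1.7147e+5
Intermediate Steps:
P = 25 (P = (-5)**2 = 25)
c = -20/7 (c = -3 + 1/(33 - 26) = -3 + 1/7 = -20/7 ≈ -2.8571)
b = 4960/7 (b = ((-1 - 7)*(25 + 6))*(-20/7) = -8*31*(-20/7) = -248*(-20/7) = 4960/7 ≈ 708.57)
b*(-231 - 11) = 4960*(-231 - 11)/7 = (4960/7)*(-242) = -1200320/7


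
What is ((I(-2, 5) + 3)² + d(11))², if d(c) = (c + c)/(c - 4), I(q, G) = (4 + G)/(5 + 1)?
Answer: 429025/784 ≈ 547.23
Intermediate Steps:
I(q, G) = ⅔ + G/6 (I(q, G) = (4 + G)/6 = (4 + G)*(⅙) = ⅔ + G/6)
d(c) = 2*c/(-4 + c) (d(c) = (2*c)/(-4 + c) = 2*c/(-4 + c))
((I(-2, 5) + 3)² + d(11))² = (((⅔ + (⅙)*5) + 3)² + 2*11/(-4 + 11))² = (((⅔ + ⅚) + 3)² + 2*11/7)² = ((3/2 + 3)² + 2*11*(⅐))² = ((9/2)² + 22/7)² = (81/4 + 22/7)² = (655/28)² = 429025/784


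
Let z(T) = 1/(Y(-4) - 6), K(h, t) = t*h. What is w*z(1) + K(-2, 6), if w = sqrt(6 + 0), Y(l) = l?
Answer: -12 - sqrt(6)/10 ≈ -12.245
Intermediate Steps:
K(h, t) = h*t
z(T) = -1/10 (z(T) = 1/(-4 - 6) = 1/(-10) = -1/10)
w = sqrt(6) ≈ 2.4495
w*z(1) + K(-2, 6) = sqrt(6)*(-1/10) - 2*6 = -sqrt(6)/10 - 12 = -12 - sqrt(6)/10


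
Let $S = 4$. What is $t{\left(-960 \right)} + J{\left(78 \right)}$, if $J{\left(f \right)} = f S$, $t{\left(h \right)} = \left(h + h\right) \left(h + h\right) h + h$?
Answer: $-3538944648$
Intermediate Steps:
$t{\left(h \right)} = h + 4 h^{3}$ ($t{\left(h \right)} = 2 h 2 h h + h = 4 h^{2} h + h = 4 h^{3} + h = h + 4 h^{3}$)
$J{\left(f \right)} = 4 f$ ($J{\left(f \right)} = f 4 = 4 f$)
$t{\left(-960 \right)} + J{\left(78 \right)} = \left(-960 + 4 \left(-960\right)^{3}\right) + 4 \cdot 78 = \left(-960 + 4 \left(-884736000\right)\right) + 312 = \left(-960 - 3538944000\right) + 312 = -3538944960 + 312 = -3538944648$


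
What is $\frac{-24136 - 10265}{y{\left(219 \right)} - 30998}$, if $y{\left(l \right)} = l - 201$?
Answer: $\frac{34401}{30980} \approx 1.1104$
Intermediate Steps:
$y{\left(l \right)} = -201 + l$
$\frac{-24136 - 10265}{y{\left(219 \right)} - 30998} = \frac{-24136 - 10265}{\left(-201 + 219\right) - 30998} = - \frac{34401}{18 - 30998} = - \frac{34401}{-30980} = \left(-34401\right) \left(- \frac{1}{30980}\right) = \frac{34401}{30980}$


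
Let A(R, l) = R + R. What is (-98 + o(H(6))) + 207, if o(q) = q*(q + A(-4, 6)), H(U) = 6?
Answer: 97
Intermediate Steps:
A(R, l) = 2*R
o(q) = q*(-8 + q) (o(q) = q*(q + 2*(-4)) = q*(q - 8) = q*(-8 + q))
(-98 + o(H(6))) + 207 = (-98 + 6*(-8 + 6)) + 207 = (-98 + 6*(-2)) + 207 = (-98 - 12) + 207 = -110 + 207 = 97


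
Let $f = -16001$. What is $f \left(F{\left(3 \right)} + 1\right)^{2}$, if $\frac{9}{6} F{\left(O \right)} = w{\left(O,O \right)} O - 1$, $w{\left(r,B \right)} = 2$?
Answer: $- \frac{2704169}{9} \approx -3.0046 \cdot 10^{5}$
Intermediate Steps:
$F{\left(O \right)} = - \frac{2}{3} + \frac{4 O}{3}$ ($F{\left(O \right)} = \frac{2 \left(2 O - 1\right)}{3} = \frac{2 \left(-1 + 2 O\right)}{3} = - \frac{2}{3} + \frac{4 O}{3}$)
$f \left(F{\left(3 \right)} + 1\right)^{2} = - 16001 \left(\left(- \frac{2}{3} + \frac{4}{3} \cdot 3\right) + 1\right)^{2} = - 16001 \left(\left(- \frac{2}{3} + 4\right) + 1\right)^{2} = - 16001 \left(\frac{10}{3} + 1\right)^{2} = - 16001 \left(\frac{13}{3}\right)^{2} = \left(-16001\right) \frac{169}{9} = - \frac{2704169}{9}$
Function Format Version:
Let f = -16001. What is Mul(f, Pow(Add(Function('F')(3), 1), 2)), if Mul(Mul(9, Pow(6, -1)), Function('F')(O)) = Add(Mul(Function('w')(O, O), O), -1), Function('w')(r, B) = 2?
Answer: Rational(-2704169, 9) ≈ -3.0046e+5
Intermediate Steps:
Function('F')(O) = Add(Rational(-2, 3), Mul(Rational(4, 3), O)) (Function('F')(O) = Mul(Rational(2, 3), Add(Mul(2, O), -1)) = Mul(Rational(2, 3), Add(-1, Mul(2, O))) = Add(Rational(-2, 3), Mul(Rational(4, 3), O)))
Mul(f, Pow(Add(Function('F')(3), 1), 2)) = Mul(-16001, Pow(Add(Add(Rational(-2, 3), Mul(Rational(4, 3), 3)), 1), 2)) = Mul(-16001, Pow(Add(Add(Rational(-2, 3), 4), 1), 2)) = Mul(-16001, Pow(Add(Rational(10, 3), 1), 2)) = Mul(-16001, Pow(Rational(13, 3), 2)) = Mul(-16001, Rational(169, 9)) = Rational(-2704169, 9)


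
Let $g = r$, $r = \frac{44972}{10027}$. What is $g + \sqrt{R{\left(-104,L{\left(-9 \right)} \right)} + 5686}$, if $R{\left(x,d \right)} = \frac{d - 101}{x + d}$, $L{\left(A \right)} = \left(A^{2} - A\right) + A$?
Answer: $\frac{44972}{10027} + \frac{\sqrt{3008354}}{23} \approx 79.896$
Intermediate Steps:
$r = \frac{44972}{10027}$ ($r = 44972 \cdot \frac{1}{10027} = \frac{44972}{10027} \approx 4.4851$)
$L{\left(A \right)} = A^{2}$
$R{\left(x,d \right)} = \frac{-101 + d}{d + x}$
$g = \frac{44972}{10027} \approx 4.4851$
$g + \sqrt{R{\left(-104,L{\left(-9 \right)} \right)} + 5686} = \frac{44972}{10027} + \sqrt{\frac{-101 + \left(-9\right)^{2}}{\left(-9\right)^{2} - 104} + 5686} = \frac{44972}{10027} + \sqrt{\frac{-101 + 81}{81 - 104} + 5686} = \frac{44972}{10027} + \sqrt{\frac{1}{-23} \left(-20\right) + 5686} = \frac{44972}{10027} + \sqrt{\left(- \frac{1}{23}\right) \left(-20\right) + 5686} = \frac{44972}{10027} + \sqrt{\frac{20}{23} + 5686} = \frac{44972}{10027} + \sqrt{\frac{130798}{23}} = \frac{44972}{10027} + \frac{\sqrt{3008354}}{23}$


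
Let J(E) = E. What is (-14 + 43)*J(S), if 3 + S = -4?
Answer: -203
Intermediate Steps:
S = -7 (S = -3 - 4 = -7)
(-14 + 43)*J(S) = (-14 + 43)*(-7) = 29*(-7) = -203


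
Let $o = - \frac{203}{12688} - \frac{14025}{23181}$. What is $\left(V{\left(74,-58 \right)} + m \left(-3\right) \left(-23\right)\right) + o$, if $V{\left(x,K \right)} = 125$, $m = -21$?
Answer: $- \frac{129866078005}{98040176} \approx -1324.6$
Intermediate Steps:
$o = - \frac{60884981}{98040176}$ ($o = \left(-203\right) \frac{1}{12688} - \frac{4675}{7727} = - \frac{203}{12688} - \frac{4675}{7727} = - \frac{60884981}{98040176} \approx -0.62102$)
$\left(V{\left(74,-58 \right)} + m \left(-3\right) \left(-23\right)\right) + o = \left(125 + \left(-21\right) \left(-3\right) \left(-23\right)\right) - \frac{60884981}{98040176} = \left(125 + 63 \left(-23\right)\right) - \frac{60884981}{98040176} = \left(125 - 1449\right) - \frac{60884981}{98040176} = -1324 - \frac{60884981}{98040176} = - \frac{129866078005}{98040176}$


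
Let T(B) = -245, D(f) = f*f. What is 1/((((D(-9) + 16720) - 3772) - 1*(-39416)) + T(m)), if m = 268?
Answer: 1/52200 ≈ 1.9157e-5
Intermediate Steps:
D(f) = f²
1/((((D(-9) + 16720) - 3772) - 1*(-39416)) + T(m)) = 1/(((((-9)² + 16720) - 3772) - 1*(-39416)) - 245) = 1/((((81 + 16720) - 3772) + 39416) - 245) = 1/(((16801 - 3772) + 39416) - 245) = 1/((13029 + 39416) - 245) = 1/(52445 - 245) = 1/52200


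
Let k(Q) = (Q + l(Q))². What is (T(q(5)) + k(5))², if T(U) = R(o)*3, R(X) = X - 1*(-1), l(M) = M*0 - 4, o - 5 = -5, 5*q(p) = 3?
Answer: 16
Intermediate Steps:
q(p) = ⅗ (q(p) = (⅕)*3 = ⅗)
o = 0 (o = 5 - 5 = 0)
l(M) = -4 (l(M) = 0 - 4 = -4)
k(Q) = (-4 + Q)² (k(Q) = (Q - 4)² = (-4 + Q)²)
R(X) = 1 + X (R(X) = X + 1 = 1 + X)
T(U) = 3 (T(U) = (1 + 0)*3 = 1*3 = 3)
(T(q(5)) + k(5))² = (3 + (-4 + 5)²)² = (3 + 1²)² = (3 + 1)² = 4² = 16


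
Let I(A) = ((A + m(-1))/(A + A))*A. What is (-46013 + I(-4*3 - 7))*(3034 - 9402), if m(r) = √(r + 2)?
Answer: 293068096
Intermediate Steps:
m(r) = √(2 + r)
I(A) = ½ + A/2 (I(A) = ((A + √(2 - 1))/(A + A))*A = ((A + √1)/((2*A)))*A = ((A + 1)*(1/(2*A)))*A = ((1 + A)*(1/(2*A)))*A = ((1 + A)/(2*A))*A = ½ + A/2)
(-46013 + I(-4*3 - 7))*(3034 - 9402) = (-46013 + (½ + (-4*3 - 7)/2))*(3034 - 9402) = (-46013 + (½ + (-12 - 7)/2))*(-6368) = (-46013 + (½ + (½)*(-19)))*(-6368) = (-46013 + (½ - 19/2))*(-6368) = (-46013 - 9)*(-6368) = -46022*(-6368) = 293068096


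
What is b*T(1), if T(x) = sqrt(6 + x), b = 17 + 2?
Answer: 19*sqrt(7) ≈ 50.269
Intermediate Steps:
b = 19
b*T(1) = 19*sqrt(6 + 1) = 19*sqrt(7)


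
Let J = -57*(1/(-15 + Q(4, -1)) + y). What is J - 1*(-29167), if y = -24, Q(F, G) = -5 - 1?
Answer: 213764/7 ≈ 30538.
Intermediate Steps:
Q(F, G) = -6
J = 9595/7 (J = -57*(1/(-15 - 6) - 24) = -57*(1/(-21) - 24) = -57*(-1/21 - 24) = -57*(-505/21) = 9595/7 ≈ 1370.7)
J - 1*(-29167) = 9595/7 - 1*(-29167) = 9595/7 + 29167 = 213764/7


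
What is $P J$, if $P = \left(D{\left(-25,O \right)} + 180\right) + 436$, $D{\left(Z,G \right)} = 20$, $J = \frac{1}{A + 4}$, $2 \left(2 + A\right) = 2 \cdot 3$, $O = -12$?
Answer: $\frac{636}{5} \approx 127.2$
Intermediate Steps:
$A = 1$ ($A = -2 + \frac{2 \cdot 3}{2} = -2 + \frac{1}{2} \cdot 6 = -2 + 3 = 1$)
$J = \frac{1}{5}$ ($J = \frac{1}{1 + 4} = \frac{1}{5} \approx 0.2$)
$P = 636$ ($P = \left(20 + 180\right) + 436 = 200 + 436 = 636$)
$P J = 636 \cdot \frac{1}{5} = \frac{636}{5}$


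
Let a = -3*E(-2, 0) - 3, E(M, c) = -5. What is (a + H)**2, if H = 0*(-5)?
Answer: 144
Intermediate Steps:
a = 12 (a = -3*(-5) - 3 = 15 - 3 = 12)
H = 0
(a + H)**2 = (12 + 0)**2 = 12**2 = 144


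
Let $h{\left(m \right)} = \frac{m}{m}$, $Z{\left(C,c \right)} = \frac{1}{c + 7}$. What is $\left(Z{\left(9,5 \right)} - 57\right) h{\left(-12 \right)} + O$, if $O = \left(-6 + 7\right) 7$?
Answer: $- \frac{599}{12} \approx -49.917$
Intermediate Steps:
$Z{\left(C,c \right)} = \frac{1}{7 + c}$
$O = 7$ ($O = 1 \cdot 7 = 7$)
$h{\left(m \right)} = 1$
$\left(Z{\left(9,5 \right)} - 57\right) h{\left(-12 \right)} + O = \left(\frac{1}{7 + 5} - 57\right) 1 + 7 = \left(\frac{1}{12} - 57\right) 1 + 7 = \left(- \frac{683}{12}\right) 1 + 7 = - \frac{683}{12} + 7 = - \frac{599}{12}$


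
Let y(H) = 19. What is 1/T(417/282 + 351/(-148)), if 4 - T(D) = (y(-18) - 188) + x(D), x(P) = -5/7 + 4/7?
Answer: 7/1212 ≈ 0.0057756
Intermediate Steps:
x(P) = -1/7 (x(P) = -5*1/7 + 4*(1/7) = -5/7 + 4/7 = -1/7)
T(D) = 1212/7 (T(D) = 4 - ((19 - 188) - 1/7) = 4 - (-169 - 1/7) = 4 - 1*(-1184/7) = 4 + 1184/7 = 1212/7)
1/T(417/282 + 351/(-148)) = 1/(1212/7) = 7/1212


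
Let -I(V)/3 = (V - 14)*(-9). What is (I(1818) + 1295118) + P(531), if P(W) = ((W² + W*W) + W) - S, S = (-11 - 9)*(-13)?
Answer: 1908019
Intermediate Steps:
I(V) = -378 + 27*V (I(V) = -3*(V - 14)*(-9) = -3*(-14 + V)*(-9) = -3*(126 - 9*V) = -378 + 27*V)
S = 260 (S = -20*(-13) = 260)
P(W) = -260 + W + 2*W² (P(W) = ((W² + W*W) + W) - 1*260 = ((W² + W²) + W) - 260 = (2*W² + W) - 260 = (W + 2*W²) - 260 = -260 + W + 2*W²)
(I(1818) + 1295118) + P(531) = ((-378 + 27*1818) + 1295118) + (-260 + 531 + 2*531²) = ((-378 + 49086) + 1295118) + (-260 + 531 + 2*281961) = (48708 + 1295118) + (-260 + 531 + 563922) = 1343826 + 564193 = 1908019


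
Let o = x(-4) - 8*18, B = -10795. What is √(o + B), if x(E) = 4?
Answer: 27*I*√15 ≈ 104.57*I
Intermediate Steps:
o = -140 (o = 4 - 8*18 = 4 - 144 = -140)
√(o + B) = √(-140 - 10795) = √(-10935) = 27*I*√15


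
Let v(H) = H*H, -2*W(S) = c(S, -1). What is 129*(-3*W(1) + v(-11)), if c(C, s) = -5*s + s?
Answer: 16383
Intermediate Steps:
c(C, s) = -4*s
W(S) = -2 (W(S) = -(-2)*(-1) = -½*4 = -2)
v(H) = H²
129*(-3*W(1) + v(-11)) = 129*(-3*(-2) + (-11)²) = 129*(6 + 121) = 129*127 = 16383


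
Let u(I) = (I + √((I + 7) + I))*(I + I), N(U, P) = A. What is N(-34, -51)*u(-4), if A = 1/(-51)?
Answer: -32/51 + 8*I/51 ≈ -0.62745 + 0.15686*I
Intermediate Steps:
A = -1/51 ≈ -0.019608
N(U, P) = -1/51
u(I) = 2*I*(I + √(7 + 2*I)) (u(I) = (I + √((7 + I) + I))*(2*I) = (I + √(7 + 2*I))*(2*I) = 2*I*(I + √(7 + 2*I)))
N(-34, -51)*u(-4) = -2*(-4)*(-4 + √(7 + 2*(-4)))/51 = -2*(-4)*(-4 + √(7 - 8))/51 = -2*(-4)*(-4 + √(-1))/51 = -2*(-4)*(-4 + I)/51 = -(32 - 8*I)/51 = -32/51 + 8*I/51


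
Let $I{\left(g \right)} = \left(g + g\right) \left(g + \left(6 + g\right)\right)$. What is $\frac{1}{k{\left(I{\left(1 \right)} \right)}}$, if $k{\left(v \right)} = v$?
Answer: $\frac{1}{16} \approx 0.0625$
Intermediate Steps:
$I{\left(g \right)} = 2 g \left(6 + 2 g\right)$
$\frac{1}{k{\left(I{\left(1 \right)} \right)}} = \frac{1}{4 \cdot 1 \left(3 + 1\right)} = \frac{1}{4 \cdot 1 \cdot 4} = \frac{1}{16}$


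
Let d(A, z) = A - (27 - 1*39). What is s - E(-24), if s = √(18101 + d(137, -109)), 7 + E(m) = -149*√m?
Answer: 7 + 5*√730 + 298*I*√6 ≈ 142.09 + 729.95*I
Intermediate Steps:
d(A, z) = 12 + A (d(A, z) = A - (27 - 39) = A - 1*(-12) = A + 12 = 12 + A)
E(m) = -7 - 149*√m
s = 5*√730 (s = √(18101 + (12 + 137)) = √(18101 + 149) = √18250 = 5*√730 ≈ 135.09)
s - E(-24) = 5*√730 - (-7 - 298*I*√6) = 5*√730 + (7 + 298*I*√6) = 7 + 5*√730 + 298*I*√6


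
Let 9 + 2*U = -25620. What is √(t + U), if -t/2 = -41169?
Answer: √278094/2 ≈ 263.67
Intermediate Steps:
U = -25629/2 (U = -9/2 + (½)*(-25620) = -9/2 - 12810 = -25629/2 ≈ -12815.)
t = 82338 (t = -2*(-41169) = 82338)
√(t + U) = √(82338 - 25629/2) = √(139047/2) = √278094/2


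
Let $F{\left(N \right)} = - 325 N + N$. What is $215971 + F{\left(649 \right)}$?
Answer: $5695$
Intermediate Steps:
$F{\left(N \right)} = - 324 N$
$215971 + F{\left(649 \right)} = 215971 - 210276 = 5695$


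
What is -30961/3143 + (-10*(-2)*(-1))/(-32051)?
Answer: -141752593/14390899 ≈ -9.8502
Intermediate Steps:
-30961/3143 + (-10*(-2)*(-1))/(-32051) = -30961*1/3143 + (20*(-1))*(-1/32051) = -4423/449 - 20*(-1/32051) = -4423/449 + 20/32051 = -141752593/14390899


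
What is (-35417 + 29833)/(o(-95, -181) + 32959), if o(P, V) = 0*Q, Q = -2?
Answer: -5584/32959 ≈ -0.16942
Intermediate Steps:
o(P, V) = 0 (o(P, V) = 0*(-2) = 0)
(-35417 + 29833)/(o(-95, -181) + 32959) = (-35417 + 29833)/(0 + 32959) = -5584/32959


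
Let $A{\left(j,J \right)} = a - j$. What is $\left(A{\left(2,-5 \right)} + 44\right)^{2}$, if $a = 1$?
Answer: $1849$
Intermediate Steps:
$A{\left(j,J \right)} = 1 - j$
$\left(A{\left(2,-5 \right)} + 44\right)^{2} = \left(\left(1 - 2\right) + 44\right)^{2} = \left(-1 + 44\right)^{2} = 43^{2} = 1849$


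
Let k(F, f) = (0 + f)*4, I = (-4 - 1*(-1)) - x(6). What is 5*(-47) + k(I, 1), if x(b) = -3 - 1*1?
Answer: -231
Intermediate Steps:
x(b) = -4 (x(b) = -3 - 1 = -4)
I = 1 (I = (-4 - 1*(-1)) - 1*(-4) = (-4 + 1) + 4 = -3 + 4 = 1)
k(F, f) = 4*f (k(F, f) = f*4 = 4*f)
5*(-47) + k(I, 1) = 5*(-47) + 4*1 = -235 + 4 = -231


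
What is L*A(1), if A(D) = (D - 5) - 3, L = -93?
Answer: 651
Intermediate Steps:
A(D) = -8 + D (A(D) = (-5 + D) - 3 = -8 + D)
L*A(1) = -93*(-8 + 1) = -93*(-7) = 651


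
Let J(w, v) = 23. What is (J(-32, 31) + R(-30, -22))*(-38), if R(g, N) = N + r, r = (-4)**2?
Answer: -646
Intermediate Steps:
r = 16
R(g, N) = 16 + N (R(g, N) = N + 16 = 16 + N)
(J(-32, 31) + R(-30, -22))*(-38) = (23 + (16 - 22))*(-38) = (23 - 6)*(-38) = 17*(-38) = -646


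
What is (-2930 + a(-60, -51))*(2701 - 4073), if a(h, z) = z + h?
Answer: 4172252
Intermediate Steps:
a(h, z) = h + z
(-2930 + a(-60, -51))*(2701 - 4073) = (-2930 + (-60 - 51))*(2701 - 4073) = (-2930 - 111)*(-1372) = -3041*(-1372) = 4172252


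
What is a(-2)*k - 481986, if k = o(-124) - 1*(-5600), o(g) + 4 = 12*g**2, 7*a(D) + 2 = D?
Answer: -4134334/7 ≈ -5.9062e+5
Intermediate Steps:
a(D) = -2/7 + D/7
o(g) = -4 + 12*g**2
k = 190108 (k = (-4 + 12*(-124)**2) - 1*(-5600) = (-4 + 12*15376) + 5600 = (-4 + 184512) + 5600 = 184508 + 5600 = 190108)
a(-2)*k - 481986 = (-2/7 + (1/7)*(-2))*190108 - 481986 = (-2/7 - 2/7)*190108 - 481986 = -4/7*190108 - 481986 = -760432/7 - 481986 = -4134334/7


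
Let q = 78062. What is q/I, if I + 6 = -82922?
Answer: -39031/41464 ≈ -0.94132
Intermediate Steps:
I = -82928 (I = -6 - 82922 = -82928)
q/I = 78062/(-82928) = 78062*(-1/82928) = -39031/41464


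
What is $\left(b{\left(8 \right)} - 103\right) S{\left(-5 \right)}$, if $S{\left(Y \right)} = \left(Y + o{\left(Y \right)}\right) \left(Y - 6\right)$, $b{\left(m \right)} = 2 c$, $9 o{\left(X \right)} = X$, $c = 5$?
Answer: $- \frac{17050}{3} \approx -5683.3$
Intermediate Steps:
$o{\left(X \right)} = \frac{X}{9}$
$b{\left(m \right)} = 10$ ($b{\left(m \right)} = 2 \cdot 5 = 10$)
$S{\left(Y \right)} = \frac{10 Y \left(-6 + Y\right)}{9}$ ($S{\left(Y \right)} = \left(Y + \frac{Y}{9}\right) \left(Y - 6\right) = \frac{10 Y}{9} \left(-6 + Y\right) = \frac{10 Y \left(-6 + Y\right)}{9}$)
$\left(b{\left(8 \right)} - 103\right) S{\left(-5 \right)} = \left(10 - 103\right) \frac{10}{9} \left(-5\right) \left(-6 - 5\right) = - 93 \cdot \frac{10}{9} \left(-5\right) \left(-11\right) = \left(-93\right) \frac{550}{9} = - \frac{17050}{3}$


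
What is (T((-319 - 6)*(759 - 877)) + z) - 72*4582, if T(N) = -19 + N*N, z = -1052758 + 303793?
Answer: 1469643612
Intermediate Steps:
z = -748965
T(N) = -19 + N**2
(T((-319 - 6)*(759 - 877)) + z) - 72*4582 = ((-19 + ((-319 - 6)*(759 - 877))**2) - 748965) - 72*4582 = ((-19 + (-325*(-118))**2) - 748965) - 329904 = ((-19 + 38350**2) - 748965) - 329904 = ((-19 + 1470722500) - 748965) - 329904 = (1470722481 - 748965) - 329904 = 1469973516 - 329904 = 1469643612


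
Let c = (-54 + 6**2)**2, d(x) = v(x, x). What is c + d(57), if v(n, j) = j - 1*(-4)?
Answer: 385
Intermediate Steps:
v(n, j) = 4 + j (v(n, j) = j + 4 = 4 + j)
d(x) = 4 + x
c = 324 (c = (-54 + 36)**2 = (-18)**2 = 324)
c + d(57) = 324 + (4 + 57) = 324 + 61 = 385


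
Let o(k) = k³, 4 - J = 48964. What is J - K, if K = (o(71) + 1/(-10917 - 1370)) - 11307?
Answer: -4860294867/12287 ≈ -3.9556e+5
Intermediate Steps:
J = -48960 (J = 4 - 1*48964 = 4 - 48964 = -48960)
K = 4258723347/12287 (K = (71³ + 1/(-10917 - 1370)) - 11307 = (357911 + 1/(-12287)) - 11307 = (357911 - 1/12287) - 11307 = 4397652456/12287 - 11307 = 4258723347/12287 ≈ 3.4660e+5)
J - K = -48960 - 1*4258723347/12287 = -48960 - 4258723347/12287 = -4860294867/12287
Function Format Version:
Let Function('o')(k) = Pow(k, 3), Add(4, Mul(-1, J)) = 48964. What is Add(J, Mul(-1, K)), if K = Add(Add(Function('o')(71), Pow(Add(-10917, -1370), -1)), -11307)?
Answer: Rational(-4860294867, 12287) ≈ -3.9556e+5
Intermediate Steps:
J = -48960 (J = Add(4, Mul(-1, 48964)) = Add(4, -48964) = -48960)
K = Rational(4258723347, 12287) (K = Add(Add(Pow(71, 3), Pow(Add(-10917, -1370), -1)), -11307) = Add(Add(357911, Pow(-12287, -1)), -11307) = Add(Add(357911, Rational(-1, 12287)), -11307) = Add(Rational(4397652456, 12287), -11307) = Rational(4258723347, 12287) ≈ 3.4660e+5)
Add(J, Mul(-1, K)) = Add(-48960, Mul(-1, Rational(4258723347, 12287))) = Add(-48960, Rational(-4258723347, 12287)) = Rational(-4860294867, 12287)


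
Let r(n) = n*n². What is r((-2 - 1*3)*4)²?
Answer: 64000000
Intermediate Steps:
r(n) = n³
r((-2 - 1*3)*4)² = (((-2 - 1*3)*4)³)² = (((-2 - 3)*4)³)² = ((-5*4)³)² = ((-20)³)² = (-8000)² = 64000000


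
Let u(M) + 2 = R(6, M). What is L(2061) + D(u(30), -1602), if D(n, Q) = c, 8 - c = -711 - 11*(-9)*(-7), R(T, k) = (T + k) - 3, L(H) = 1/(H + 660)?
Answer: 3842053/2721 ≈ 1412.0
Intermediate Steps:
L(H) = 1/(660 + H)
R(T, k) = -3 + T + k
u(M) = 1 + M (u(M) = -2 + (-3 + 6 + M) = -2 + (3 + M) = 1 + M)
c = 1412 (c = 8 - (-711 - 11*(-9)*(-7)) = 8 - (-711 - (-99)*(-7)) = 8 - (-711 - 1*693) = 8 - (-711 - 693) = 8 - 1*(-1404) = 8 + 1404 = 1412)
D(n, Q) = 1412
L(2061) + D(u(30), -1602) = 1/(660 + 2061) + 1412 = 1/2721 + 1412 = 3842053/2721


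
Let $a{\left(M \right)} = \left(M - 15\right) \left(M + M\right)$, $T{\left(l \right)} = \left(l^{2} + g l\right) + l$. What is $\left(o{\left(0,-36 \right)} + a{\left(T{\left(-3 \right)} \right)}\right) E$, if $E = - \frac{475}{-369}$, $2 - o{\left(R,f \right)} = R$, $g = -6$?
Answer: $\frac{206150}{369} \approx 558.67$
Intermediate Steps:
$o{\left(R,f \right)} = 2 - R$
$T{\left(l \right)} = l^{2} - 5 l$ ($T{\left(l \right)} = \left(l^{2} - 6 l\right) + l = l^{2} - 5 l$)
$E = \frac{475}{369}$ ($E = \left(-475\right) \left(- \frac{1}{369}\right) = \frac{475}{369} \approx 1.2873$)
$a{\left(M \right)} = 2 M \left(-15 + M\right)$ ($a{\left(M \right)} = \left(-15 + M\right) 2 M = 2 M \left(-15 + M\right)$)
$\left(o{\left(0,-36 \right)} + a{\left(T{\left(-3 \right)} \right)}\right) E = \left(\left(2 - 0\right) + 2 \left(- 3 \left(-5 - 3\right)\right) \left(-15 - 3 \left(-5 - 3\right)\right)\right) \frac{475}{369} = \left(\left(2 + 0\right) + 2 \left(\left(-3\right) \left(-8\right)\right) \left(-15 - -24\right)\right) \frac{475}{369} = \left(2 + 2 \cdot 24 \left(-15 + 24\right)\right) \frac{475}{369} = \left(2 + 2 \cdot 24 \cdot 9\right) \frac{475}{369} = \left(2 + 432\right) \frac{475}{369} = 434 \cdot \frac{475}{369} = \frac{206150}{369}$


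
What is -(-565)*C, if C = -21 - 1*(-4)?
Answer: -9605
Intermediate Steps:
C = -17 (C = -21 + 4 = -17)
-(-565)*C = -(-565)*(-17) = -565*17 = -9605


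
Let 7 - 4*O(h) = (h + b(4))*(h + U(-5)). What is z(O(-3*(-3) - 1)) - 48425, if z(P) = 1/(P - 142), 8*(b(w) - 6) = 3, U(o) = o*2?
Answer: -103096841/2129 ≈ -48425.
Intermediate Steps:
U(o) = 2*o
b(w) = 51/8 (b(w) = 6 + (⅛)*3 = 6 + 3/8 = 51/8)
O(h) = 7/4 - (-10 + h)*(51/8 + h)/4 (O(h) = 7/4 - (h + 51/8)*(h + 2*(-5))/4 = 7/4 - (51/8 + h)*(h - 10)/4 = 7/4 - (51/8 + h)*(-10 + h)/4 = 7/4 - (-10 + h)*(51/8 + h)/4)
z(P) = 1/(-142 + P)
z(O(-3*(-3) - 1)) - 48425 = 1/(-142 + (283/16 - (-3*(-3) - 1)²/4 + 29*(-3*(-3) - 1)/32)) - 48425 = 1/(-142 + (283/16 - (9 - 1)²/4 + 29*(9 - 1)/32)) - 48425 = 1/(-142 + (283/16 - ¼*8² + (29/32)*8)) - 48425 = 1/(-142 + (283/16 - ¼*64 + 29/4)) - 48425 = 1/(-142 + (283/16 - 16 + 29/4)) - 48425 = 1/(-142 + 143/16) - 48425 = 1/(-2129/16) - 48425 = -16/2129 - 48425 = -103096841/2129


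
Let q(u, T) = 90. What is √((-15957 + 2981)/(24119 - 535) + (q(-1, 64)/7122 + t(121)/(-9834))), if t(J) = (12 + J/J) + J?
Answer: I*√337143666233899470/782088186 ≈ 0.74242*I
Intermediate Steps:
t(J) = 13 + J (t(J) = (12 + 1) + J = 13 + J)
√((-15957 + 2981)/(24119 - 535) + (q(-1, 64)/7122 + t(121)/(-9834))) = √((-15957 + 2981)/(24119 - 535) + (90/7122 + (13 + 121)/(-9834))) = √(-12976/23584 + (90*(1/7122) + 134*(-1/9834))) = √(-12976*1/23584 + (15/1187 - 67/4917)) = √(-811/1474 - 5774/5836479) = √(-431081395/782088186) = I*√337143666233899470/782088186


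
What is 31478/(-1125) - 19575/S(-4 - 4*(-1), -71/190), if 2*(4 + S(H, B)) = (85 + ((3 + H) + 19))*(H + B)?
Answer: 897925286/1139625 ≈ 787.91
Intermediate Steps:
S(H, B) = -4 + (107 + H)*(B + H)/2 (S(H, B) = -4 + ((85 + ((3 + H) + 19))*(H + B))/2 = -4 + ((85 + (22 + H))*(B + H))/2 = -4 + ((107 + H)*(B + H))/2 = -4 + (107 + H)*(B + H)/2)
31478/(-1125) - 19575/S(-4 - 4*(-1), -71/190) = 31478/(-1125) - 19575/(-4 + (-4 - 4*(-1))²/2 + 107*(-71/190)/2 + 107*(-4 - 4*(-1))/2 + (-71/190)*(-4 - 4*(-1))/2) = 31478*(-1/1125) - 19575/(-4 + (-4 + 4)²/2 + 107*(-71*1/190)/2 + 107*(-4 + 4)/2 + (-71*1/190)*(-4 + 4)/2) = -31478/1125 - 19575/(-4 + (½)*0² + (107/2)*(-71/190) + (107/2)*0 + (½)*(-71/190)*0) = -31478/1125 - 19575/(-4 + (½)*0 - 7597/380 + 0 + 0) = -31478/1125 - 19575/(-4 + 0 - 7597/380 + 0 + 0) = -31478/1125 - 19575/(-9117/380) = -31478/1125 - 19575*(-380/9117) = -31478/1125 + 826500/1013 = 897925286/1139625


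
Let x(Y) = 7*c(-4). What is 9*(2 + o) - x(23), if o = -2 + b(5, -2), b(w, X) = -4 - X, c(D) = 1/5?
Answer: -97/5 ≈ -19.400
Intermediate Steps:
c(D) = ⅕
o = -4 (o = -2 + (-4 - 1*(-2)) = -2 + (-4 + 2) = -2 - 2 = -4)
x(Y) = 7/5 (x(Y) = 7*(⅕) = 7/5)
9*(2 + o) - x(23) = 9*(2 - 4) - 1*7/5 = 9*(-2) - 7/5 = -18 - 7/5 = -97/5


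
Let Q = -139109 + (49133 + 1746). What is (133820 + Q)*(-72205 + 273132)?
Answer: 9160261930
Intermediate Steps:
Q = -88230 (Q = -139109 + 50879 = -88230)
(133820 + Q)*(-72205 + 273132) = (133820 - 88230)*(-72205 + 273132) = 45590*200927 = 9160261930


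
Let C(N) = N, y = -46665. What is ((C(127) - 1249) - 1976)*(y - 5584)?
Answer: 161867402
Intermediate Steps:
((C(127) - 1249) - 1976)*(y - 5584) = ((127 - 1249) - 1976)*(-46665 - 5584) = (-1122 - 1976)*(-52249) = -3098*(-52249) = 161867402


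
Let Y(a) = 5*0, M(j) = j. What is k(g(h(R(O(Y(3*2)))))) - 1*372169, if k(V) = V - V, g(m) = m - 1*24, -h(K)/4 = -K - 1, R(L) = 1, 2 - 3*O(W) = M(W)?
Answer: -372169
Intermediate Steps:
Y(a) = 0
O(W) = ⅔ - W/3
h(K) = 4 + 4*K (h(K) = -4*(-K - 1) = -4*(-1 - K) = 4 + 4*K)
g(m) = -24 + m (g(m) = m - 24 = -24 + m)
k(V) = 0
k(g(h(R(O(Y(3*2)))))) - 1*372169 = 0 - 1*372169 = 0 - 372169 = -372169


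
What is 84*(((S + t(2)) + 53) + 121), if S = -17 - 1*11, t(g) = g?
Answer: 12432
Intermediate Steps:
S = -28 (S = -17 - 11 = -28)
84*(((S + t(2)) + 53) + 121) = 84*(((-28 + 2) + 53) + 121) = 84*((-26 + 53) + 121) = 84*(27 + 121) = 84*148 = 12432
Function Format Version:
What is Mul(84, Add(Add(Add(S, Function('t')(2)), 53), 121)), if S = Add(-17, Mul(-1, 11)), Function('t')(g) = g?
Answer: 12432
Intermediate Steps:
S = -28 (S = Add(-17, -11) = -28)
Mul(84, Add(Add(Add(S, Function('t')(2)), 53), 121)) = Mul(84, Add(Add(Add(-28, 2), 53), 121)) = Mul(84, Add(Add(-26, 53), 121)) = Mul(84, Add(27, 121)) = Mul(84, 148) = 12432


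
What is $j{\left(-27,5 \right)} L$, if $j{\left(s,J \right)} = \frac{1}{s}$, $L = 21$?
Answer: $- \frac{7}{9} \approx -0.77778$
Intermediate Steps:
$j{\left(-27,5 \right)} L = \frac{1}{-27} \cdot 21 = \left(- \frac{1}{27}\right) 21 = - \frac{7}{9}$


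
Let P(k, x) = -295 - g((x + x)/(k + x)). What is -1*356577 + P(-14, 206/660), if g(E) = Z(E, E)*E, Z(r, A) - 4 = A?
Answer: -7281358872436/20403289 ≈ -3.5687e+5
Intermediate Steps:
Z(r, A) = 4 + A
g(E) = E*(4 + E) (g(E) = (4 + E)*E = E*(4 + E))
P(k, x) = -295 - 2*x*(4 + 2*x/(k + x))/(k + x) (P(k, x) = -295 - (x + x)/(k + x)*(4 + (x + x)/(k + x)) = -295 - (2*x)/(k + x)*(4 + (2*x)/(k + x)) = -295 - 2*x/(k + x)*(4 + 2*x/(k + x)) = -295 - 2*x*(4 + 2*x/(k + x))/(k + x))
-1*356577 + P(-14, 206/660) = -1*356577 + (-295*(-14 + 206/660)² - 4*206/660*(2*(-14) + 3*(206/660)))/(-14 + 206/660)² = -356577 + (-295*(-14 + 206*(1/660))² - 4*206*(1/660)*(-28 + 3*(206*(1/660))))/(-14 + 206*(1/660))² = -356577 + (-295*(-14 + 103/330)² - 4*103/330*(-28 + 3*(103/330)))/(-14 + 103/330)² = -356577 + (-295*(-4517/330)² - 4*103/330*(-28 + 103/110))/(-4517/330)² = -356577 + 108900*(-295*20403289/108900 - 4*103/330*(-2977/110))/20403289 = -356577 + 108900*(-1203794051/21780 + 306631/9075)/20403289 = -356577 + (108900/20403289)*(-6015290683/108900) = -356577 - 6015290683/20403289 = -7281358872436/20403289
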